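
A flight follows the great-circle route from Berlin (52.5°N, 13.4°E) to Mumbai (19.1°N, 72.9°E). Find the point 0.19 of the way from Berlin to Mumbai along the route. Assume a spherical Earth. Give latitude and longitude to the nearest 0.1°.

Write both endpoints as unit vectors p₁, p₂ with components (cos φ cos λ, cos φ sin λ, sin φ).
The central angle between the endpoints is δ = arccos(p₁·p₂) ≈ 0.987 rad (56.5°).
Interpolate at f = 0.19 with slerp weights a = sin((1−f)δ)/sin δ ≈ 0.859, b = sin(fδ)/sin δ ≈ 0.223.
p = a·p₁ + b·p₂ ≈ (0.571, 0.323, 0.755); φ = arcsin(p_z) ≈ 49.01°, λ = atan2(p_y, p_x) ≈ 29.50°.

≈ (49.0°N, 29.5°E)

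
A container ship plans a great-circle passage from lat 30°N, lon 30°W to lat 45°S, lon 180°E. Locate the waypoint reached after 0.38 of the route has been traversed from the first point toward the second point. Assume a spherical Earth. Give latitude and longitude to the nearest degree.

Convert each endpoint to a unit vector on the sphere (x = cos φ cos λ, y = cos φ sin λ, z = sin φ).
The central angle between the endpoints is δ = arccos(p₁·p₂) ≈ 2.655 rad (152.1°).
Interpolate at f = 0.38 with slerp weights a = sin((1−f)δ)/sin δ ≈ 2.132, b = sin(fδ)/sin δ ≈ 1.809.
p = a·p₁ + b·p₂ ≈ (0.320, -0.923, -0.213); φ = arcsin(p_z) ≈ -12.32°, λ = atan2(p_y, p_x) ≈ -70.90°.

≈ lat 12°S, lon 71°W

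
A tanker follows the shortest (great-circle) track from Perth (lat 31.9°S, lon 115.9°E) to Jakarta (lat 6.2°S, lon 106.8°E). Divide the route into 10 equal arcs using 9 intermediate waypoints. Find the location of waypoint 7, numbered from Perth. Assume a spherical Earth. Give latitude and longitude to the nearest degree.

≈ lat 14°S, lon 109°E

Convert each endpoint to a unit vector on the sphere (x = cos φ cos λ, y = cos φ sin λ, z = sin φ).
The central angle between the endpoints is δ = arccos(p₁·p₂) ≈ 0.472 rad (27.1°).
Interpolate at f = 7/10 with slerp weights a = sin((1−f)δ)/sin δ ≈ 0.310, b = sin(fδ)/sin δ ≈ 0.714.
p = a·p₁ + b·p₂ ≈ (-0.320, 0.916, -0.241); φ = arcsin(p_z) ≈ -13.95°, λ = atan2(p_y, p_x) ≈ 109.26°.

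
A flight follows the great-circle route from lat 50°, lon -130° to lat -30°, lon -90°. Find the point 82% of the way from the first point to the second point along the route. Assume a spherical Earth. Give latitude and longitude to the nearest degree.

The haversine formula gives a central angle δ ≈ 1.527 rad (87.5°) between the endpoints.
Interpolate at f = 0.82 with slerp weights a = sin((1−f)δ)/sin δ ≈ 0.272, b = sin(fδ)/sin δ ≈ 0.951.
p = a·p₁ + b·p₂ ≈ (-0.112, -0.957, -0.267); φ = arcsin(p_z) ≈ -15.50°, λ = atan2(p_y, p_x) ≈ -96.69°.

≈ lat -15°, lon -97°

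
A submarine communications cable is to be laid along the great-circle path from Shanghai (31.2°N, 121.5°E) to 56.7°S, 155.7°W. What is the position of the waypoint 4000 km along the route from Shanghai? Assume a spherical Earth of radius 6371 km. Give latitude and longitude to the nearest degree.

The haversine formula gives a central angle δ ≈ 1.954 rad (112.0°) between the endpoints. The total great-circle distance is δ·R ≈ 1.954 × 6371 ≈ 12450 km, so the target fraction is f = 4000/12450 ≈ 0.321.
Interpolate at f ≈ 0.321 with slerp weights a = sin((1−f)δ)/sin δ ≈ 1.046, b = sin(fδ)/sin δ ≈ 0.633.
p = a·p₁ + b·p₂ ≈ (-0.785, 0.620, 0.013); φ = arcsin(p_z) ≈ 0.72°, λ = atan2(p_y, p_x) ≈ 141.68°.

≈ 1°N, 142°E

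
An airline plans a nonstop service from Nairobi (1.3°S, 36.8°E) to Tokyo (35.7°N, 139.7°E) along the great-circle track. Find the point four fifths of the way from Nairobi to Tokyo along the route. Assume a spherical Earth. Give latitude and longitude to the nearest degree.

The haversine formula gives a central angle δ ≈ 1.767 rad (101.2°) between the endpoints.
Interpolate at f = 4/5 with slerp weights a = sin((1−f)δ)/sin δ ≈ 0.353, b = sin(fδ)/sin δ ≈ 1.007.
p = a·p₁ + b·p₂ ≈ (-0.341, 0.740, 0.580); φ = arcsin(p_z) ≈ 35.42°, λ = atan2(p_y, p_x) ≈ 114.75°.

≈ 35°N, 115°E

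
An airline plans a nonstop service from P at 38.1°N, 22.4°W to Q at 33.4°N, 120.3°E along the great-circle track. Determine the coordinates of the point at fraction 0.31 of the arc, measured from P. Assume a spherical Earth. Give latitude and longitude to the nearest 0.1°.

≈ 61.3°N, 11.3°E

The haversine formula gives a central angle δ ≈ 1.755 rad (100.5°) between the endpoints.
Interpolate at f = 0.31 with slerp weights a = sin((1−f)δ)/sin δ ≈ 0.952, b = sin(fδ)/sin δ ≈ 0.526.
p = a·p₁ + b·p₂ ≈ (0.471, 0.094, 0.877); φ = arcsin(p_z) ≈ 61.30°, λ = atan2(p_y, p_x) ≈ 11.29°.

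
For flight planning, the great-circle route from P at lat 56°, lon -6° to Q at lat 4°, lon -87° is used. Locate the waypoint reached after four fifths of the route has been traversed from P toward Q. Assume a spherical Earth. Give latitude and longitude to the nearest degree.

From cos δ = sin φ₁ sin φ₂ + cos φ₁ cos φ₂ cos Δλ, the central angle is δ ≈ 1.425 rad (81.7°).
Interpolate at f = 4/5 with slerp weights a = sin((1−f)δ)/sin δ ≈ 0.284, b = sin(fδ)/sin δ ≈ 0.918.
p = a·p₁ + b·p₂ ≈ (0.206, -0.932, 0.300); φ = arcsin(p_z) ≈ 17.44°, λ = atan2(p_y, p_x) ≈ -77.53°.

≈ lat 17°, lon -78°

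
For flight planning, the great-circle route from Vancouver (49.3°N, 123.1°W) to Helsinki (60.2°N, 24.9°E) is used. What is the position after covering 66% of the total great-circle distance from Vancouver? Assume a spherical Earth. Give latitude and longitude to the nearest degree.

≈ 78°N, 20°W

The haversine formula gives a central angle δ ≈ 1.178 rad (67.5°) between the endpoints.
Interpolate at f = 0.66 with slerp weights a = sin((1−f)δ)/sin δ ≈ 0.422, b = sin(fδ)/sin δ ≈ 0.759.
p = a·p₁ + b·p₂ ≈ (0.192, -0.072, 0.979); φ = arcsin(p_z) ≈ 78.18°, λ = atan2(p_y, p_x) ≈ -20.47°.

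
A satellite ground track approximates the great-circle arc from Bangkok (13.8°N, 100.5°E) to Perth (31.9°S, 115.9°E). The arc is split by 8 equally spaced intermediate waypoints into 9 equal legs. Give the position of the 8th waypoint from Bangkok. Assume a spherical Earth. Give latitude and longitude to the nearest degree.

From cos δ = sin φ₁ sin φ₂ + cos φ₁ cos φ₂ cos Δλ, the central angle is δ ≈ 0.838 rad (48.0°).
Interpolate at f = 8/9 with slerp weights a = sin((1−f)δ)/sin δ ≈ 0.125, b = sin(fδ)/sin δ ≈ 0.912.
p = a·p₁ + b·p₂ ≈ (-0.360, 0.816, -0.452); φ = arcsin(p_z) ≈ -26.88°, λ = atan2(p_y, p_x) ≈ 113.83°.

≈ 27°S, 114°E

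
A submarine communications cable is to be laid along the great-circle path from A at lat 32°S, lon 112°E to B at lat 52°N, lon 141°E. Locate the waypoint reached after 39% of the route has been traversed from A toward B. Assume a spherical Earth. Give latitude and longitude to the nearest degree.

≈ lat 1°N, lon 122°E

Write both endpoints as unit vectors p₁, p₂ with components (cos φ cos λ, cos φ sin λ, sin φ).
The central angle between the endpoints is δ = arccos(p₁·p₂) ≈ 1.532 rad (87.8°).
Interpolate at f = 0.39 with slerp weights a = sin((1−f)δ)/sin δ ≈ 0.805, b = sin(fδ)/sin δ ≈ 0.563.
p = a·p₁ + b·p₂ ≈ (-0.525, 0.851, 0.017); φ = arcsin(p_z) ≈ 0.98°, λ = atan2(p_y, p_x) ≈ 121.67°.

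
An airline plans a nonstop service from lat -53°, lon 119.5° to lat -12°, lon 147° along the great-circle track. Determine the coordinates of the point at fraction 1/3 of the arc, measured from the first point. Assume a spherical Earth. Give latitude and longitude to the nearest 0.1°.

Write both endpoints as unit vectors p₁, p₂ with components (cos φ cos λ, cos φ sin λ, sin φ).
The central angle between the endpoints is δ = arccos(p₁·p₂) ≈ 0.812 rad (46.5°).
Interpolate at f = 1/3 with slerp weights a = sin((1−f)δ)/sin δ ≈ 0.710, b = sin(fδ)/sin δ ≈ 0.368.
p = a·p₁ + b·p₂ ≈ (-0.513, 0.568, -0.644); φ = arcsin(p_z) ≈ -40.07°, λ = atan2(p_y, p_x) ≈ 132.06°.

≈ lat -40.1°, lon 132.1°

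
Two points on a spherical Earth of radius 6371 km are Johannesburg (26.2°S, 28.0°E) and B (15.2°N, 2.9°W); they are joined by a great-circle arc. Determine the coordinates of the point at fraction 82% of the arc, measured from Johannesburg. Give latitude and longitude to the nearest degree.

≈ (8°N, 3°E)

Write both endpoints as unit vectors p₁, p₂ with components (cos φ cos λ, cos φ sin λ, sin φ).
The central angle between the endpoints is δ = arccos(p₁·p₂) ≈ 0.893 rad (51.2°).
Interpolate at f = 0.82 with slerp weights a = sin((1−f)δ)/sin δ ≈ 0.205, b = sin(fδ)/sin δ ≈ 0.858.
p = a·p₁ + b·p₂ ≈ (0.990, 0.045, 0.134); φ = arcsin(p_z) ≈ 7.72°, λ = atan2(p_y, p_x) ≈ 2.58°.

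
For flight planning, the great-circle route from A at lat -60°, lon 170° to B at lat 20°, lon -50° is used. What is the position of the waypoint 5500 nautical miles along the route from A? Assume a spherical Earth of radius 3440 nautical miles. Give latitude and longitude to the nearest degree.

Convert each endpoint to a unit vector on the sphere (x = cos φ cos λ, y = cos φ sin λ, z = sin φ).
The central angle between the endpoints is δ = arccos(p₁·p₂) ≈ 2.286 rad (131.0°). The total great-circle distance is δ·R ≈ 2.286 × 3440 ≈ 7865 nmi, so the target fraction is f = 5500/7865 ≈ 0.699.
Interpolate at f ≈ 0.699 with slerp weights a = sin((1−f)δ)/sin δ ≈ 0.841, b = sin(fδ)/sin δ ≈ 1.325.
p = a·p₁ + b·p₂ ≈ (0.386, -0.880, -0.275); φ = arcsin(p_z) ≈ -15.98°, λ = atan2(p_y, p_x) ≈ -66.33°.

≈ lat -16°, lon -66°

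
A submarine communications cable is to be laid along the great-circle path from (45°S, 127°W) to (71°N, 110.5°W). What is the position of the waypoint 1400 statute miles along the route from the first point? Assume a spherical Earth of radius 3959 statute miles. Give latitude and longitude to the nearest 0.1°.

Convert each endpoint to a unit vector on the sphere (x = cos φ cos λ, y = cos φ sin λ, z = sin φ).
The central angle between the endpoints is δ = arccos(p₁·p₂) ≈ 2.035 rad (116.6°). The total great-circle distance is δ·R ≈ 2.035 × 3959 ≈ 8057 mi, so the target fraction is f = 1400/8057 ≈ 0.174.
Interpolate at f ≈ 0.174 with slerp weights a = sin((1−f)δ)/sin δ ≈ 1.112, b = sin(fδ)/sin δ ≈ 0.387.
p = a·p₁ + b·p₂ ≈ (-0.517, -0.746, -0.420); φ = arcsin(p_z) ≈ -24.82°, λ = atan2(p_y, p_x) ≈ -124.74°.

≈ (24.8°S, 124.7°W)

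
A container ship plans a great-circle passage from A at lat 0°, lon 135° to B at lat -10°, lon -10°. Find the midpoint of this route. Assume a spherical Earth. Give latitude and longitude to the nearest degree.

≈ lat -16°, lon 64°

Convert each endpoint to a unit vector on the sphere (x = cos φ cos λ, y = cos φ sin λ, z = sin φ).
The central angle between the endpoints is δ = arccos(p₁·p₂) ≈ 2.509 rad (143.8°).
Interpolate at f = 1/2 with slerp weights a = sin((1−f)δ)/sin δ ≈ 1.608, b = sin(fδ)/sin δ ≈ 1.608.
p = a·p₁ + b·p₂ ≈ (0.423, 0.862, -0.279); φ = arcsin(p_z) ≈ -16.22°, λ = atan2(p_y, p_x) ≈ 63.89°.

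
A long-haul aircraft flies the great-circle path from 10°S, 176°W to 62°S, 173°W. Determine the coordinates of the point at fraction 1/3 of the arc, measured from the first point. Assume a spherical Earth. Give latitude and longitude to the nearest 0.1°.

Convert each endpoint to a unit vector on the sphere (x = cos φ cos λ, y = cos φ sin λ, z = sin φ).
The central angle between the endpoints is δ = arccos(p₁·p₂) ≈ 0.908 rad (52.0°).
Interpolate at f = 1/3 with slerp weights a = sin((1−f)δ)/sin δ ≈ 0.722, b = sin(fδ)/sin δ ≈ 0.378.
p = a·p₁ + b·p₂ ≈ (-0.885, -0.071, -0.459); φ = arcsin(p_z) ≈ -27.34°, λ = atan2(p_y, p_x) ≈ -175.40°.

≈ 27.3°S, 175.4°W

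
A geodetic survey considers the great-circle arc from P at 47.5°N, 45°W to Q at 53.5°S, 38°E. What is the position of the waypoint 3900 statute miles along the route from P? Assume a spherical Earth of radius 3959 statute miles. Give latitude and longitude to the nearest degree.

≈ 0°N, 9°W

The haversine formula gives a central angle δ ≈ 2.146 rad (122.9°) between the endpoints. The total great-circle distance is δ·R ≈ 2.146 × 3959 ≈ 8495 mi, so the target fraction is f = 3900/8495 ≈ 0.459.
Interpolate at f ≈ 0.459 with slerp weights a = sin((1−f)δ)/sin δ ≈ 1.093, b = sin(fδ)/sin δ ≈ 0.993.
p = a·p₁ + b·p₂ ≈ (0.987, -0.158, 0.007); φ = arcsin(p_z) ≈ 0.42°, λ = atan2(p_y, p_x) ≈ -9.11°.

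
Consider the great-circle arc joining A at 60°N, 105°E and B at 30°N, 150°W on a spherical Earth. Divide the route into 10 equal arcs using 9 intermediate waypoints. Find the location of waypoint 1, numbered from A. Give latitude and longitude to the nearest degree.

Convert each endpoint to a unit vector on the sphere (x = cos φ cos λ, y = cos φ sin λ, z = sin φ).
The central angle between the endpoints is δ = arccos(p₁·p₂) ≈ 1.244 rad (71.3°).
Interpolate at f = 1/10 with slerp weights a = sin((1−f)δ)/sin δ ≈ 0.950, b = sin(fδ)/sin δ ≈ 0.131.
p = a·p₁ + b·p₂ ≈ (-0.221, 0.402, 0.888); φ = arcsin(p_z) ≈ 62.68°, λ = atan2(p_y, p_x) ≈ 118.81°.

≈ 63°N, 119°E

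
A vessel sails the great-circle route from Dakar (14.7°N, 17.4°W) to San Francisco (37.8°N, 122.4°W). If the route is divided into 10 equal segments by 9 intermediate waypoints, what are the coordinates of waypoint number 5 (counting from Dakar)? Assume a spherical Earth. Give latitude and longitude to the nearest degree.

≈ 39°N, 62°W

Convert each endpoint to a unit vector on the sphere (x = cos φ cos λ, y = cos φ sin λ, z = sin φ).
The central angle between the endpoints is δ = arccos(p₁·p₂) ≈ 1.613 rad (92.4°).
Interpolate at f = 5/10 with slerp weights a = sin((1−f)δ)/sin δ ≈ 0.723, b = sin(fδ)/sin δ ≈ 0.723.
p = a·p₁ + b·p₂ ≈ (0.361, -0.691, 0.626); φ = arcsin(p_z) ≈ 38.77°, λ = atan2(p_y, p_x) ≈ -62.42°.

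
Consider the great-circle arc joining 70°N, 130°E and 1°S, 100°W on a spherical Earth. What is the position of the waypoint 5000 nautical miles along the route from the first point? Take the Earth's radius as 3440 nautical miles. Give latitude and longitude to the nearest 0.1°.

≈ 18.6°N, 105.7°W

The haversine formula gives a central angle δ ≈ 1.809 rad (103.7°) between the endpoints. The total great-circle distance is δ·R ≈ 1.809 × 3440 ≈ 6224 nmi, so the target fraction is f = 5000/6224 ≈ 0.803.
Interpolate at f ≈ 0.803 with slerp weights a = sin((1−f)δ)/sin δ ≈ 0.358, b = sin(fδ)/sin δ ≈ 1.022.
p = a·p₁ + b·p₂ ≈ (-0.256, -0.912, 0.319); φ = arcsin(p_z) ≈ 18.60°, λ = atan2(p_y, p_x) ≈ -105.69°.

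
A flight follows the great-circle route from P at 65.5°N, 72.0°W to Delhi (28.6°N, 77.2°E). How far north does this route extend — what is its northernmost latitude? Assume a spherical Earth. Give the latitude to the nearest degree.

The great circle lies in the plane with unit normal n̂ = (p₁ × p₂)/|p₁ × p₂|.
Here n̂_z ≈ +0.188; the vertex latitude is φ_max = arccos|n̂_z| ≈ 79.2°.

≈ 79°N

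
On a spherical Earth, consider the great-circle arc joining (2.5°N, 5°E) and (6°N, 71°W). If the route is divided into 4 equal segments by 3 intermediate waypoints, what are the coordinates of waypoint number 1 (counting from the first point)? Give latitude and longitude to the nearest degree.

≈ (4°N, 14°W)

From cos δ = sin φ₁ sin φ₂ + cos φ₁ cos φ₂ cos Δλ, the central angle is δ ≈ 1.323 rad (75.8°).
Interpolate at f = 1/4 with slerp weights a = sin((1−f)δ)/sin δ ≈ 0.864, b = sin(fδ)/sin δ ≈ 0.335.
p = a·p₁ + b·p₂ ≈ (0.968, -0.240, 0.073); φ = arcsin(p_z) ≈ 4.17°, λ = atan2(p_y, p_x) ≈ -13.92°.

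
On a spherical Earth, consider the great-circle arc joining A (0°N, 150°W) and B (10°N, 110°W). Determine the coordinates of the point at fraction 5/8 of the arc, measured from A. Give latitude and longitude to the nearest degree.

From cos δ = sin φ₁ sin φ₂ + cos φ₁ cos φ₂ cos Δλ, the central angle is δ ≈ 0.716 rad (41.0°).
Interpolate at f = 5/8 with slerp weights a = sin((1−f)δ)/sin δ ≈ 0.404, b = sin(fδ)/sin δ ≈ 0.659.
p = a·p₁ + b·p₂ ≈ (-0.572, -0.812, 0.114); φ = arcsin(p_z) ≈ 6.57°, λ = atan2(p_y, p_x) ≈ -125.16°.

≈ (7°N, 125°W)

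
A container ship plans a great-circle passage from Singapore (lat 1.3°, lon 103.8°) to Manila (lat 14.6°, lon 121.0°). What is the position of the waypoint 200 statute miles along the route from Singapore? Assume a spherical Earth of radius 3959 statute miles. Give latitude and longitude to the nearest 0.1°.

Convert each endpoint to a unit vector on the sphere (x = cos φ cos λ, y = cos φ sin λ, z = sin φ).
The central angle between the endpoints is δ = arccos(p₁·p₂) ≈ 0.377 rad (21.6°). The total great-circle distance is δ·R ≈ 0.377 × 3959 ≈ 1491 mi, so the target fraction is f = 200/1491 ≈ 0.134.
Interpolate at f ≈ 0.134 with slerp weights a = sin((1−f)δ)/sin δ ≈ 0.871, b = sin(fδ)/sin δ ≈ 0.137.
p = a·p₁ + b·p₂ ≈ (-0.276, 0.960, 0.054); φ = arcsin(p_z) ≈ 3.12°, λ = atan2(p_y, p_x) ≈ 106.06°.

≈ lat 3.1°, lon 106.1°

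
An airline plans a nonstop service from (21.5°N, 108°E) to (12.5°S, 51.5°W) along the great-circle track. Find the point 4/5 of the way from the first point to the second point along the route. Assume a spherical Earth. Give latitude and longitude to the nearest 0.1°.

Convert each endpoint to a unit vector on the sphere (x = cos φ cos λ, y = cos φ sin λ, z = sin φ).
The central angle between the endpoints is δ = arccos(p₁·p₂) ≈ 2.766 rad (158.5°).
Interpolate at f = 4/5 with slerp weights a = sin((1−f)δ)/sin δ ≈ 1.431, b = sin(fδ)/sin δ ≈ 2.182.
p = a·p₁ + b·p₂ ≈ (0.915, -0.401, 0.052); φ = arcsin(p_z) ≈ 2.99°, λ = atan2(p_y, p_x) ≈ -23.67°.

≈ (3.0°N, 23.7°W)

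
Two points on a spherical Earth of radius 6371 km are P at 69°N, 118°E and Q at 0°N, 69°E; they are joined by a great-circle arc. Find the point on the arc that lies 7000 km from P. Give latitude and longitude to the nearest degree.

Write both endpoints as unit vectors p₁, p₂ with components (cos φ cos λ, cos φ sin λ, sin φ).
The central angle between the endpoints is δ = arccos(p₁·p₂) ≈ 1.333 rad (76.4°). The total great-circle distance is δ·R ≈ 1.333 × 6371 ≈ 8495 km, so the target fraction is f = 7000/8495 ≈ 0.824.
Interpolate at f ≈ 0.824 with slerp weights a = sin((1−f)δ)/sin δ ≈ 0.239, b = sin(fδ)/sin δ ≈ 0.916.
p = a·p₁ + b·p₂ ≈ (0.288, 0.931, 0.223); φ = arcsin(p_z) ≈ 12.91°, λ = atan2(p_y, p_x) ≈ 72.81°.

≈ 13°N, 73°E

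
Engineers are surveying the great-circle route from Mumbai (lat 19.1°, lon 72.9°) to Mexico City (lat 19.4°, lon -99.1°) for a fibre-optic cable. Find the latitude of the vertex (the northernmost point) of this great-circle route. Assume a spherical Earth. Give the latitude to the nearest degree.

The great circle lies in the plane with unit normal n̂ = (p₁ × p₂)/|p₁ × p₂|.
Here n̂_z ≈ -0.196; the vertex latitude is φ_max = arccos|n̂_z| ≈ 78.7°.
Check via Clairaut: cos φ_max = |cos φ₁| · sin C = cos(19.1°)·sin(12.0°) ≈ 0.196, again giving ≈ 78.7°.

≈ 79°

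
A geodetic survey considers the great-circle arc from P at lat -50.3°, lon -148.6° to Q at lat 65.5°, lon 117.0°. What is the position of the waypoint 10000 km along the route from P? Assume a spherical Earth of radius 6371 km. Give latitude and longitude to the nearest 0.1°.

≈ lat 30.8°, lon 167.4°

From cos δ = sin φ₁ sin φ₂ + cos φ₁ cos φ₂ cos Δλ, the central angle is δ ≈ 2.375 rad (136.1°). The total great-circle distance is δ·R ≈ 2.375 × 6371 ≈ 15133 km, so the target fraction is f = 10000/15133 ≈ 0.661.
Interpolate at f ≈ 0.661 with slerp weights a = sin((1−f)δ)/sin δ ≈ 1.040, b = sin(fδ)/sin δ ≈ 1.442.
p = a·p₁ + b·p₂ ≈ (-0.839, 0.187, 0.512); φ = arcsin(p_z) ≈ 30.79°, λ = atan2(p_y, p_x) ≈ 167.45°.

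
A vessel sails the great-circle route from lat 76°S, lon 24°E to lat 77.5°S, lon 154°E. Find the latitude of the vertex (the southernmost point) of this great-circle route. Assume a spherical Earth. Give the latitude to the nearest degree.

The great circle lies in the plane with unit normal n̂ = (p₁ × p₂)/|p₁ × p₂|.
Here n̂_z ≈ +0.099; the vertex latitude is φ_max = arccos|n̂_z| ≈ 84.3°.
Check via Clairaut: cos φ_max = |cos φ₁| · sin C = cos(76.0°)·sin(155.9°) ≈ 0.099, again giving ≈ 84.3°.

≈ 84°S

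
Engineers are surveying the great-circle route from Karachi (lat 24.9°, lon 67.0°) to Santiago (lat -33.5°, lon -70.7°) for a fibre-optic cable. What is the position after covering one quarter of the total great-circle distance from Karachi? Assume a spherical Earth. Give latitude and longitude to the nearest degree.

Write both endpoints as unit vectors p₁, p₂ with components (cos φ cos λ, cos φ sin λ, sin φ).
The central angle between the endpoints is δ = arccos(p₁·p₂) ≈ 2.485 rad (142.4°).
Interpolate at f = 1/4 with slerp weights a = sin((1−f)δ)/sin δ ≈ 1.568, b = sin(fδ)/sin δ ≈ 0.953.
p = a·p₁ + b·p₂ ≈ (0.818, 0.559, 0.134); φ = arcsin(p_z) ≈ 7.71°, λ = atan2(p_y, p_x) ≈ 34.34°.

≈ lat 8°, lon 34°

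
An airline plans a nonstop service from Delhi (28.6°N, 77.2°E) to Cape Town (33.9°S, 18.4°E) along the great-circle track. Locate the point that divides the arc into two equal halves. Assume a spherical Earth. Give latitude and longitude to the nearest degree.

≈ 3°S, 49°E

From cos δ = sin φ₁ sin φ₂ + cos φ₁ cos φ₂ cos Δλ, the central angle is δ ≈ 1.460 rad (83.7°).
Interpolate at f = 1/2 with slerp weights a = sin((1−f)δ)/sin δ ≈ 0.671, b = sin(fδ)/sin δ ≈ 0.671.
p = a·p₁ + b·p₂ ≈ (0.659, 0.750, -0.053); φ = arcsin(p_z) ≈ -3.04°, λ = atan2(p_y, p_x) ≈ 48.71°.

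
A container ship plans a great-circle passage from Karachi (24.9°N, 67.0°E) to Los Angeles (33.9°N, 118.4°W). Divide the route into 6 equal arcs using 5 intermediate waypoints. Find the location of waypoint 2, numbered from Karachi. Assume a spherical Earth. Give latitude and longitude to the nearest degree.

≈ (65°N, 75°E)

Convert each endpoint to a unit vector on the sphere (x = cos φ cos λ, y = cos φ sin λ, z = sin φ).
The central angle between the endpoints is δ = arccos(p₁·p₂) ≈ 2.111 rad (121.0°).
Interpolate at f = 2/6 with slerp weights a = sin((1−f)δ)/sin δ ≈ 1.151, b = sin(fδ)/sin δ ≈ 0.755.
p = a·p₁ + b·p₂ ≈ (0.110, 0.410, 0.906); φ = arcsin(p_z) ≈ 64.89°, λ = atan2(p_y, p_x) ≈ 74.99°.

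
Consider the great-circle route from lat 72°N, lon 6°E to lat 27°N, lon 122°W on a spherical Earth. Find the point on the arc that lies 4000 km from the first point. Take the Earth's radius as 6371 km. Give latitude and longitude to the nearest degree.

≈ lat 63°N, lon 101°W

Write both endpoints as unit vectors p₁, p₂ with components (cos φ cos λ, cos φ sin λ, sin φ).
The central angle between the endpoints is δ = arccos(p₁·p₂) ≈ 1.305 rad (74.8°). The total great-circle distance is δ·R ≈ 1.305 × 6371 ≈ 8317 km, so the target fraction is f = 4000/8317 ≈ 0.481.
Interpolate at f ≈ 0.481 with slerp weights a = sin((1−f)δ)/sin δ ≈ 0.650, b = sin(fδ)/sin δ ≈ 0.609.
p = a·p₁ + b·p₂ ≈ (-0.088, -0.439, 0.894); φ = arcsin(p_z) ≈ 63.41°, λ = atan2(p_y, p_x) ≈ -101.30°.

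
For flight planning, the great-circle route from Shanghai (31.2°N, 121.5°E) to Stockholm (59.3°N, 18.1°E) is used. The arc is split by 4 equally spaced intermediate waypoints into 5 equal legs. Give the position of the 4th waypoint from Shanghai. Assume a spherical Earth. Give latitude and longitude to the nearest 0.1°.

The haversine formula gives a central angle δ ≈ 1.219 rad (69.9°) between the endpoints.
Interpolate at f = 4/5 with slerp weights a = sin((1−f)δ)/sin δ ≈ 0.257, b = sin(fδ)/sin δ ≈ 0.882.
p = a·p₁ + b·p₂ ≈ (0.313, 0.327, 0.892); φ = arcsin(p_z) ≈ 63.06°, λ = atan2(p_y, p_x) ≈ 46.29°.

≈ 63.1°N, 46.3°E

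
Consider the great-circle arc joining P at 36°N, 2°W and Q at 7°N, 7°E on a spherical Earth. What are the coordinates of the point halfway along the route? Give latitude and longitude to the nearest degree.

Write both endpoints as unit vectors p₁, p₂ with components (cos φ cos λ, cos φ sin λ, sin φ).
The central angle between the endpoints is δ = arccos(p₁·p₂) ≈ 0.526 rad (30.1°).
Interpolate at f = 1/2 with slerp weights a = sin((1−f)δ)/sin δ ≈ 0.518, b = sin(fδ)/sin δ ≈ 0.518.
p = a·p₁ + b·p₂ ≈ (0.929, 0.048, 0.367); φ = arcsin(p_z) ≈ 21.56°, λ = atan2(p_y, p_x) ≈ 2.96°.

≈ 22°N, 3°E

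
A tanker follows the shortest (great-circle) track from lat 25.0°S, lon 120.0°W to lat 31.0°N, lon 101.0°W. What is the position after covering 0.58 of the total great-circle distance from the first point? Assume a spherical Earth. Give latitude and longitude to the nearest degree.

≈ lat 8°N, lon 109°W

From cos δ = sin φ₁ sin φ₂ + cos φ₁ cos φ₂ cos Δλ, the central angle is δ ≈ 1.028 rad (58.9°).
Interpolate at f = 0.58 with slerp weights a = sin((1−f)δ)/sin δ ≈ 0.489, b = sin(fδ)/sin δ ≈ 0.656.
p = a·p₁ + b·p₂ ≈ (-0.329, -0.935, 0.131); φ = arcsin(p_z) ≈ 7.54°, λ = atan2(p_y, p_x) ≈ -109.36°.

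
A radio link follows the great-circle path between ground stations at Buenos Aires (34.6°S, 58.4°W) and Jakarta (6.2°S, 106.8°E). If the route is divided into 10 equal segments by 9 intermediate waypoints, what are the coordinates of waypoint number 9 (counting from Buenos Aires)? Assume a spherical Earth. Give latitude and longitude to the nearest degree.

The haversine formula gives a central angle δ ≈ 2.389 rad (136.9°) between the endpoints.
Interpolate at f = 9/10 with slerp weights a = sin((1−f)δ)/sin δ ≈ 0.346, b = sin(fδ)/sin δ ≈ 1.224.
p = a·p₁ + b·p₂ ≈ (-0.202, 0.922, -0.329); φ = arcsin(p_z) ≈ -19.19°, λ = atan2(p_y, p_x) ≈ 102.38°.

≈ 19°S, 102°E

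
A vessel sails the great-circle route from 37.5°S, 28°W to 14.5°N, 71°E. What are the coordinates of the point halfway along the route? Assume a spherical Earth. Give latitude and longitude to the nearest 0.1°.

Convert each endpoint to a unit vector on the sphere (x = cos φ cos λ, y = cos φ sin λ, z = sin φ).
The central angle between the endpoints is δ = arccos(p₁·p₂) ≈ 1.847 rad (105.8°).
Interpolate at f = 1/2 with slerp weights a = sin((1−f)δ)/sin δ ≈ 0.829, b = sin(fδ)/sin δ ≈ 0.829.
p = a·p₁ + b·p₂ ≈ (0.842, 0.450, -0.297); φ = arcsin(p_z) ≈ -17.28°, λ = atan2(p_y, p_x) ≈ 28.13°.

≈ 17.3°S, 28.1°E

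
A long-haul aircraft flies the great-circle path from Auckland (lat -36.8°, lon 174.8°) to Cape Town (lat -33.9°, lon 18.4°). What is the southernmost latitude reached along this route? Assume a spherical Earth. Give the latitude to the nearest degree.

≈ -74°

The great circle lies in the plane with unit normal n̂ = (p₁ × p₂)/|p₁ × p₂|.
Here n̂_z ≈ -0.277; the vertex latitude is φ_max = arccos|n̂_z| ≈ 73.9°.
Check via Clairaut: cos φ_max = |cos φ₁| · sin C = cos(36.8°)·sin(159.8°) ≈ 0.277, again giving ≈ 73.9°.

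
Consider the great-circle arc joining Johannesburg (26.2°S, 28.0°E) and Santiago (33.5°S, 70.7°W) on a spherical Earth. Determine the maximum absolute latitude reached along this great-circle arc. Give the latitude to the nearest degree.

The great circle lies in the plane with unit normal n̂ = (p₁ × p₂)/|p₁ × p₂|.
Here n̂_z ≈ -0.746; the vertex latitude is φ_max = arccos|n̂_z| ≈ 41.8°.
Check via Clairaut: cos φ_max = |cos φ₁| · sin C = cos(26.2°)·sin(123.8°) ≈ 0.746, again giving ≈ 41.8°.

≈ 42°S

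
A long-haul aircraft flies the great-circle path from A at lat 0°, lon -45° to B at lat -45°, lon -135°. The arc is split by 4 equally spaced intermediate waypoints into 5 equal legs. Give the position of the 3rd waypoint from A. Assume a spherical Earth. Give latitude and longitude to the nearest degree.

≈ lat -35°, lon -89°

The haversine formula gives a central angle δ ≈ 1.571 rad (90.0°) between the endpoints.
Interpolate at f = 3/5 with slerp weights a = sin((1−f)δ)/sin δ ≈ 0.588, b = sin(fδ)/sin δ ≈ 0.809.
p = a·p₁ + b·p₂ ≈ (0.011, -0.820, -0.572); φ = arcsin(p_z) ≈ -34.89°, λ = atan2(p_y, p_x) ≈ -89.22°.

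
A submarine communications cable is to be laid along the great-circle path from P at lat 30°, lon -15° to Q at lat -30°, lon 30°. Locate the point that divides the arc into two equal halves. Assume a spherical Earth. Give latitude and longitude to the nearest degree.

≈ lat 0°, lon 7°

Convert each endpoint to a unit vector on the sphere (x = cos φ cos λ, y = cos φ sin λ, z = sin φ).
The central angle between the endpoints is δ = arccos(p₁·p₂) ≈ 1.287 rad (73.7°).
Interpolate at f = 1/2 with slerp weights a = sin((1−f)δ)/sin δ ≈ 0.625, b = sin(fδ)/sin δ ≈ 0.625.
p = a·p₁ + b·p₂ ≈ (0.991, 0.131, 0.000); φ = arcsin(p_z) ≈ 0.00°, λ = atan2(p_y, p_x) ≈ 7.50°.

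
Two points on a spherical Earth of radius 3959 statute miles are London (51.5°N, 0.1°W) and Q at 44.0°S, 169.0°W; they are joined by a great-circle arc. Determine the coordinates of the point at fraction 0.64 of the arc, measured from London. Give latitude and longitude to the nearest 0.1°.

Write both endpoints as unit vectors p₁, p₂ with components (cos φ cos λ, cos φ sin λ, sin φ).
The central angle between the endpoints is δ = arccos(p₁·p₂) ≈ 2.957 rad (169.4°).
Interpolate at f = 0.64 with slerp weights a = sin((1−f)δ)/sin δ ≈ 4.773, b = sin(fδ)/sin δ ≈ 5.177.
p = a·p₁ + b·p₂ ≈ (-0.684, -0.716, 0.139); φ = arcsin(p_z) ≈ 8.00°, λ = atan2(p_y, p_x) ≈ -133.71°.

≈ 8.0°N, 133.7°W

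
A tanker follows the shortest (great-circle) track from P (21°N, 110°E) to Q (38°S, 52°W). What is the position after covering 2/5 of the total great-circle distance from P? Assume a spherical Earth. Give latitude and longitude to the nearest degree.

The haversine formula gives a central angle δ ≈ 2.740 rad (157.0°) between the endpoints.
Interpolate at f = 2/5 with slerp weights a = sin((1−f)δ)/sin δ ≈ 2.549, b = sin(fδ)/sin δ ≈ 2.273.
p = a·p₁ + b·p₂ ≈ (0.289, 0.825, -0.486); φ = arcsin(p_z) ≈ -29.07°, λ = atan2(p_y, p_x) ≈ 70.70°.

≈ (29°S, 71°E)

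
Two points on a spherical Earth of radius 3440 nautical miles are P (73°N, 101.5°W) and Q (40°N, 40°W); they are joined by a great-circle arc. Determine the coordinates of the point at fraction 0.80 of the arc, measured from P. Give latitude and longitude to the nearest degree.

≈ (48°N, 45°W)

Convert each endpoint to a unit vector on the sphere (x = cos φ cos λ, y = cos φ sin λ, z = sin φ).
The central angle between the endpoints is δ = arccos(p₁·p₂) ≈ 0.765 rad (43.8°).
Interpolate at f = 0.80 with slerp weights a = sin((1−f)δ)/sin δ ≈ 0.220, b = sin(fδ)/sin δ ≈ 0.830.
p = a·p₁ + b·p₂ ≈ (0.474, -0.472, 0.744); φ = arcsin(p_z) ≈ 48.04°, λ = atan2(p_y, p_x) ≈ -44.85°.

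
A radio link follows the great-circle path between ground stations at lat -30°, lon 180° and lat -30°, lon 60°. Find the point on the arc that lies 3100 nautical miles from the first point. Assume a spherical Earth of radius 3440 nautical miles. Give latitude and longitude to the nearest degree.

Convert each endpoint to a unit vector on the sphere (x = cos φ cos λ, y = cos φ sin λ, z = sin φ).
The central angle between the endpoints is δ = arccos(p₁·p₂) ≈ 1.696 rad (97.2°). The total great-circle distance is δ·R ≈ 1.696 × 3440 ≈ 5835 nmi, so the target fraction is f = 3100/5835 ≈ 0.531.
Interpolate at f ≈ 0.531 with slerp weights a = sin((1−f)δ)/sin δ ≈ 0.719, b = sin(fδ)/sin δ ≈ 0.790.
p = a·p₁ + b·p₂ ≈ (-0.281, 0.593, -0.755); φ = arcsin(p_z) ≈ -49.01°, λ = atan2(p_y, p_x) ≈ 115.36°.

≈ lat -49°, lon 115°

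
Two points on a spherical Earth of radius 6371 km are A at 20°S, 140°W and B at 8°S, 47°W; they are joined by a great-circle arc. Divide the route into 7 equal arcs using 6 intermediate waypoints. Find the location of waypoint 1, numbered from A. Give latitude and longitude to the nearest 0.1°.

From cos δ = sin φ₁ sin φ₂ + cos φ₁ cos φ₂ cos Δλ, the central angle is δ ≈ 1.572 rad (90.1°).
Interpolate at f = 1/7 with slerp weights a = sin((1−f)δ)/sin δ ≈ 0.975, b = sin(fδ)/sin δ ≈ 0.223.
p = a·p₁ + b·p₂ ≈ (-0.552, -0.750, -0.365); φ = arcsin(p_z) ≈ -21.38°, λ = atan2(p_y, p_x) ≈ -126.32°.

≈ 21.4°S, 126.3°W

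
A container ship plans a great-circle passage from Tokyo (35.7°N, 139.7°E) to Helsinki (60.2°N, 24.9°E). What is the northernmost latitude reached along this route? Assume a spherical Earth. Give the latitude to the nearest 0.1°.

The great circle lies in the plane with unit normal n̂ = (p₁ × p₂)/|p₁ × p₂|.
Here n̂_z ≈ -0.389; the vertex latitude is φ_max = arccos|n̂_z| ≈ 67.1°.
Check via Clairaut: cos φ_max = |cos φ₁| · sin C = cos(35.7°)·sin(28.6°) ≈ 0.389, again giving ≈ 67.1°.

≈ 67.1°N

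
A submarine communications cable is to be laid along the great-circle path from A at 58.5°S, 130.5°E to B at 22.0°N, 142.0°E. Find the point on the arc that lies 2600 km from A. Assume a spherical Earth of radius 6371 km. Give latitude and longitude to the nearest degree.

Write both endpoints as unit vectors p₁, p₂ with components (cos φ cos λ, cos φ sin λ, sin φ).
The central angle between the endpoints is δ = arccos(p₁·p₂) ≈ 1.415 rad (81.1°). The total great-circle distance is δ·R ≈ 1.415 × 6371 ≈ 9014 km, so the target fraction is f = 2600/9014 ≈ 0.288.
Interpolate at f ≈ 0.288 with slerp weights a = sin((1−f)δ)/sin δ ≈ 0.855, b = sin(fδ)/sin δ ≈ 0.402.
p = a·p₁ + b·p₂ ≈ (-0.584, 0.569, -0.579); φ = arcsin(p_z) ≈ -35.37°, λ = atan2(p_y, p_x) ≈ 135.73°.

≈ 35°S, 136°E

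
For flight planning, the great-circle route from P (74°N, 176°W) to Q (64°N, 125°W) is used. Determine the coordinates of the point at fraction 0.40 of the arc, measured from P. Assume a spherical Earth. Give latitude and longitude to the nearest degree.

≈ (72°N, 150°W)

The haversine formula gives a central angle δ ≈ 0.348 rad (19.9°) between the endpoints.
Interpolate at f = 0.40 with slerp weights a = sin((1−f)δ)/sin δ ≈ 0.608, b = sin(fδ)/sin δ ≈ 0.407.
p = a·p₁ + b·p₂ ≈ (-0.269, -0.158, 0.950); φ = arcsin(p_z) ≈ 71.81°, λ = atan2(p_y, p_x) ≈ -149.65°.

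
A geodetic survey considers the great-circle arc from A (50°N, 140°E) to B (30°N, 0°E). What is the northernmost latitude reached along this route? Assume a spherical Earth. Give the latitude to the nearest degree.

≈ 69°N

The great circle lies in the plane with unit normal n̂ = (p₁ × p₂)/|p₁ × p₂|.
Here n̂_z ≈ -0.358; the vertex latitude is φ_max = arccos|n̂_z| ≈ 69.0°.
Check via Clairaut: cos φ_max = |cos φ₁| · sin C = cos(50.0°)·sin(33.9°) ≈ 0.358, again giving ≈ 69.0°.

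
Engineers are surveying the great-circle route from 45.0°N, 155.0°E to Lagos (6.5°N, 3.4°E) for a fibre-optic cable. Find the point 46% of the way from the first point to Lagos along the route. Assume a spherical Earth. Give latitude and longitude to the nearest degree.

≈ 62°N, 53°E

The haversine formula gives a central angle δ ≈ 2.139 rad (122.5°) between the endpoints.
Interpolate at f = 0.46 with slerp weights a = sin((1−f)δ)/sin δ ≈ 1.085, b = sin(fδ)/sin δ ≈ 0.988.
p = a·p₁ + b·p₂ ≈ (0.284, 0.382, 0.879); φ = arcsin(p_z) ≈ 61.54°, λ = atan2(p_y, p_x) ≈ 53.39°.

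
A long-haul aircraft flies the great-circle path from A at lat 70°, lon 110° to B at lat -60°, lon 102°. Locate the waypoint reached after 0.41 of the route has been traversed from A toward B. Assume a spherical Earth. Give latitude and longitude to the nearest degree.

≈ lat 17°, lon 106°

The haversine formula gives a central angle δ ≈ 2.271 rad (130.1°) between the endpoints.
Interpolate at f = 0.41 with slerp weights a = sin((1−f)δ)/sin δ ≈ 1.273, b = sin(fδ)/sin δ ≈ 1.049.
p = a·p₁ + b·p₂ ≈ (-0.258, 0.922, 0.288); φ = arcsin(p_z) ≈ 16.72°, λ = atan2(p_y, p_x) ≈ 105.63°.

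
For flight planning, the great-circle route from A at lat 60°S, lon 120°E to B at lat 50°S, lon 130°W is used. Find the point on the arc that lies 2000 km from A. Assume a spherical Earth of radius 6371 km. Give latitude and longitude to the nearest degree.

≈ lat 68°S, lon 158°E

Convert each endpoint to a unit vector on the sphere (x = cos φ cos λ, y = cos φ sin λ, z = sin φ).
The central angle between the endpoints is δ = arccos(p₁·p₂) ≈ 0.984 rad (56.4°). The total great-circle distance is δ·R ≈ 0.984 × 6371 ≈ 6271 km, so the target fraction is f = 2000/6271 ≈ 0.319.
Interpolate at f ≈ 0.319 with slerp weights a = sin((1−f)δ)/sin δ ≈ 0.746, b = sin(fδ)/sin δ ≈ 0.371.
p = a·p₁ + b·p₂ ≈ (-0.340, 0.140, -0.930); φ = arcsin(p_z) ≈ -68.44°, λ = atan2(p_y, p_x) ≈ 157.54°.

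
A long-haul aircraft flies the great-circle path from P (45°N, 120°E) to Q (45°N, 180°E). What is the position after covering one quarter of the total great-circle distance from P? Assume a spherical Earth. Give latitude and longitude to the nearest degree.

≈ (48°N, 134°E)

Write both endpoints as unit vectors p₁, p₂ with components (cos φ cos λ, cos φ sin λ, sin φ).
The central angle between the endpoints is δ = arccos(p₁·p₂) ≈ 0.723 rad (41.4°).
Interpolate at f = 1/4 with slerp weights a = sin((1−f)δ)/sin δ ≈ 0.780, b = sin(fδ)/sin δ ≈ 0.272.
p = a·p₁ + b·p₂ ≈ (-0.468, 0.478, 0.744); φ = arcsin(p_z) ≈ 48.04°, λ = atan2(p_y, p_x) ≈ 134.41°.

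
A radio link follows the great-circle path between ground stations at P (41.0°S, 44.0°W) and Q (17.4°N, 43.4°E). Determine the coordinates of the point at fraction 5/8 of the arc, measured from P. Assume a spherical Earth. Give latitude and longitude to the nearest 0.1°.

Write both endpoints as unit vectors p₁, p₂ with components (cos φ cos λ, cos φ sin λ, sin φ).
The central angle between the endpoints is δ = arccos(p₁·p₂) ≈ 1.735 rad (99.4°).
Interpolate at f = 5/8 with slerp weights a = sin((1−f)δ)/sin δ ≈ 0.614, b = sin(fδ)/sin δ ≈ 0.896.
p = a·p₁ + b·p₂ ≈ (0.955, 0.266, -0.135); φ = arcsin(p_z) ≈ -7.75°, λ = atan2(p_y, p_x) ≈ 15.55°.

≈ (7.7°S, 15.6°E)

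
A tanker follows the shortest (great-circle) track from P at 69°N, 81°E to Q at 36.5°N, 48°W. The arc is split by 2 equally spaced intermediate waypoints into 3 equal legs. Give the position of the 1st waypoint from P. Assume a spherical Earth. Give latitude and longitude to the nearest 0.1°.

The haversine formula gives a central angle δ ≈ 1.187 rad (68.0°) between the endpoints.
Interpolate at f = 1/3 with slerp weights a = sin((1−f)δ)/sin δ ≈ 0.767, b = sin(fδ)/sin δ ≈ 0.416.
p = a·p₁ + b·p₂ ≈ (0.267, 0.023, 0.964); φ = arcsin(p_z) ≈ 74.48°, λ = atan2(p_y, p_x) ≈ 4.97°.

≈ 74.5°N, 5.0°E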